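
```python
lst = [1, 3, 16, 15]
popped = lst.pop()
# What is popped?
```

15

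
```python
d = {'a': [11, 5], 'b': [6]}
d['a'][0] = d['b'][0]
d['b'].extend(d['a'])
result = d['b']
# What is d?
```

After line 1: d = {'a': [11, 5], 'b': [6]}
After line 2 (a[0] = b[0] = 6): d = {'a': [6, 5], 'b': [6]}
After line 3 (b.extend(a) appends [6, 5]): d = {'a': [6, 5], 'b': [6, 6, 5]}
After line 4: result = d['b'] = [6, 6, 5]

{'a': [6, 5], 'b': [6, 6, 5]}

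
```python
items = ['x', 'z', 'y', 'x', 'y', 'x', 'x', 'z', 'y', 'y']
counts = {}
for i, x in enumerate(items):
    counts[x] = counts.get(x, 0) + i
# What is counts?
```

Initial: counts = {}, items = ['x', 'z', 'y', 'x', 'y', 'x', 'x', 'z', 'y', 'y']
i=0, x='x': counts = {'x': 0}
i=1, x='z': counts = {'x': 0, 'z': 1}
i=2, x='y': counts = {'x': 0, 'z': 1, 'y': 2}
i=3, x='x': counts = {'x': 3, 'z': 1, 'y': 2}
i=4, x='y': counts = {'x': 3, 'z': 1, 'y': 6}
i=5, x='x': counts = {'x': 8, 'z': 1, 'y': 6}
i=6, x='x': counts = {'x': 14, 'z': 1, 'y': 6}
i=7, x='z': counts = {'x': 14, 'z': 8, 'y': 6}
i=8, x='y': counts = {'x': 14, 'z': 8, 'y': 14}
i=9, x='y': counts = {'x': 14, 'z': 8, 'y': 23}

{'x': 14, 'z': 8, 'y': 23}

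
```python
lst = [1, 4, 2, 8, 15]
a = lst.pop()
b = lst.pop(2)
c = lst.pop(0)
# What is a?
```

After line 1: lst = [1, 4, 2, 8, 15]
After line 2 (pop() -> a = 15): lst = [1, 4, 2, 8]
After line 3 (pop(2) -> b = 2): lst = [1, 4, 8]
After line 4 (pop(0) -> c = 1): lst = [4, 8]

15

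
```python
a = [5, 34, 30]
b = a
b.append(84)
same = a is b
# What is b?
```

After line 1: a = [5, 34, 30]
After line 2 (b = a is an alias, same object): a = [5, 34, 30], b = [5, 34, 30]
After line 3 (b.append mutates the shared list): a = [5, 34, 30, 84], b = [5, 34, 30, 84]
After line 4 (same = a is b; same object -> True): same = True

[5, 34, 30, 84]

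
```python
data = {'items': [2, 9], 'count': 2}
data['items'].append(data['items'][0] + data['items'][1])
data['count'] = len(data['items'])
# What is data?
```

After line 1: data = {'items': [2, 9], 'count': 2}
After line 2 (append 2 + 9 = 11): data = {'items': [2, 9, 11], 'count': 2}
After line 3 (count = len(items) = 3): data = {'items': [2, 9, 11], 'count': 3}

{'items': [2, 9, 11], 'count': 3}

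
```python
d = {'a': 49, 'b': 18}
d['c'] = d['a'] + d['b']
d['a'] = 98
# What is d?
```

After line 1: d = {'a': 49, 'b': 18}
After line 2 (d['c'] = 49 + 18): d = {'a': 49, 'b': 18, 'c': 67}
After line 3: d = {'a': 98, 'b': 18, 'c': 67}

{'a': 98, 'b': 18, 'c': 67}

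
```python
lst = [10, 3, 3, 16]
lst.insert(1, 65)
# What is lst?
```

[10, 65, 3, 3, 16]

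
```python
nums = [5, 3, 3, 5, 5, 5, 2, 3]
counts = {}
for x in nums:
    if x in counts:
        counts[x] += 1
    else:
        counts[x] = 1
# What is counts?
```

Initial: counts = {}, nums = [5, 3, 3, 5, 5, 5, 2, 3]
See 5: counts = {5: 1}
See 3: counts = {5: 1, 3: 1}
See 3: counts = {5: 1, 3: 2}
See 5: counts = {5: 2, 3: 2}
See 5: counts = {5: 3, 3: 2}
See 5: counts = {5: 4, 3: 2}
See 2: counts = {5: 4, 3: 2, 2: 1}
See 3: counts = {5: 4, 3: 3, 2: 1}

{5: 4, 3: 3, 2: 1}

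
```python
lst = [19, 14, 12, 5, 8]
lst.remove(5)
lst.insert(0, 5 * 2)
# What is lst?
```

After line 1: lst = [19, 14, 12, 5, 8]
After line 2 (remove first 5): lst = [19, 14, 12, 8]
After line 3 (insert 10 at index 0): lst = [10, 19, 14, 12, 8]

[10, 19, 14, 12, 8]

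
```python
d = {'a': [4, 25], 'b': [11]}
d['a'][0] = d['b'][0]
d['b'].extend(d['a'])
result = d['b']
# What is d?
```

After line 1: d = {'a': [4, 25], 'b': [11]}
After line 2 (a[0] = b[0] = 11): d = {'a': [11, 25], 'b': [11]}
After line 3 (b.extend(a) appends [11, 25]): d = {'a': [11, 25], 'b': [11, 11, 25]}
After line 4: result = d['b'] = [11, 11, 25]

{'a': [11, 25], 'b': [11, 11, 25]}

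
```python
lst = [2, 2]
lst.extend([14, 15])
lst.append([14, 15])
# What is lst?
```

After line 1: lst = [2, 2]
After line 2 (extend unpacks [14, 15]): lst = [2, 2, 14, 15]
After line 3 (append adds [14, 15] as single element): lst = [2, 2, 14, 15, [14, 15]]

[2, 2, 14, 15, [14, 15]]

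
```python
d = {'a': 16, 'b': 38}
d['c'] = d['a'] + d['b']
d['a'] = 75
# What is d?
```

After line 1: d = {'a': 16, 'b': 38}
After line 2 (d['c'] = 16 + 38): d = {'a': 16, 'b': 38, 'c': 54}
After line 3: d = {'a': 75, 'b': 38, 'c': 54}

{'a': 75, 'b': 38, 'c': 54}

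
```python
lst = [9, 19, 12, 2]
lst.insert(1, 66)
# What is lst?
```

[9, 66, 19, 12, 2]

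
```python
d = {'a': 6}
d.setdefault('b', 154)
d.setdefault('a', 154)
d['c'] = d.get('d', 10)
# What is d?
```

After line 1: d = {'a': 6}
After line 2 (setdefault adds 'b'=154): d = {'a': 6, 'b': 154}
After line 3 (setdefault 'a' no-op, already exists): d = {'a': 6, 'b': 154}
After line 4 (get('d', 10) returns default since 'd' not in d): d = {'a': 6, 'b': 154, 'c': 10}

{'a': 6, 'b': 154, 'c': 10}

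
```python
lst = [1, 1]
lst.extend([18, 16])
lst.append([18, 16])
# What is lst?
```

After line 1: lst = [1, 1]
After line 2 (extend unpacks [18, 16]): lst = [1, 1, 18, 16]
After line 3 (append adds [18, 16] as single element): lst = [1, 1, 18, 16, [18, 16]]

[1, 1, 18, 16, [18, 16]]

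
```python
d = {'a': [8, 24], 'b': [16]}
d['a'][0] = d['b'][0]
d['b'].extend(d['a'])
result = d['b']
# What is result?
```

After line 1: d = {'a': [8, 24], 'b': [16]}
After line 2 (a[0] = b[0] = 16): d = {'a': [16, 24], 'b': [16]}
After line 3 (b.extend(a) appends [16, 24]): d = {'a': [16, 24], 'b': [16, 16, 24]}
After line 4: result = d['b'] = [16, 16, 24]

[16, 16, 24]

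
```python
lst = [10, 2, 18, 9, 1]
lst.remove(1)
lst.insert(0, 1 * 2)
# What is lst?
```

After line 1: lst = [10, 2, 18, 9, 1]
After line 2 (remove first 1): lst = [10, 2, 18, 9]
After line 3 (insert 2 at index 0): lst = [2, 10, 2, 18, 9]

[2, 10, 2, 18, 9]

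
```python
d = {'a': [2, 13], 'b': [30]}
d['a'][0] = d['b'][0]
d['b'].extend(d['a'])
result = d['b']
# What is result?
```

After line 1: d = {'a': [2, 13], 'b': [30]}
After line 2 (a[0] = b[0] = 30): d = {'a': [30, 13], 'b': [30]}
After line 3 (b.extend(a) appends [30, 13]): d = {'a': [30, 13], 'b': [30, 30, 13]}
After line 4: result = d['b'] = [30, 30, 13]

[30, 30, 13]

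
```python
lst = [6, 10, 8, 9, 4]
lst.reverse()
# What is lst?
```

[4, 9, 8, 10, 6]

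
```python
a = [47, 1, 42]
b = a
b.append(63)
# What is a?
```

After line 1: a = [47, 1, 42]
After line 2 (b = a is an alias, same object): a = [47, 1, 42], b = [47, 1, 42]
After line 3 (b.append mutates the shared list): a = [47, 1, 42, 63], b = [47, 1, 42, 63]

[47, 1, 42, 63]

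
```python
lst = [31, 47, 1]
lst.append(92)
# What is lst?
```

[31, 47, 1, 92]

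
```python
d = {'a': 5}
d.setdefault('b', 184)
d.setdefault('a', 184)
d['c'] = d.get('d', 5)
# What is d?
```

After line 1: d = {'a': 5}
After line 2 (setdefault adds 'b'=184): d = {'a': 5, 'b': 184}
After line 3 (setdefault 'a' no-op, already exists): d = {'a': 5, 'b': 184}
After line 4 (get('d', 5) returns default since 'd' not in d): d = {'a': 5, 'b': 184, 'c': 5}

{'a': 5, 'b': 184, 'c': 5}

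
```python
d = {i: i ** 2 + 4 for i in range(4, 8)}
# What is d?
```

{4: 20, 5: 29, 6: 40, 7: 53}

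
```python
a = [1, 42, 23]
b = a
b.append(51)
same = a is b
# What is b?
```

After line 1: a = [1, 42, 23]
After line 2 (b = a is an alias, same object): a = [1, 42, 23], b = [1, 42, 23]
After line 3 (b.append mutates the shared list): a = [1, 42, 23, 51], b = [1, 42, 23, 51]
After line 4 (same = a is b; same object -> True): same = True

[1, 42, 23, 51]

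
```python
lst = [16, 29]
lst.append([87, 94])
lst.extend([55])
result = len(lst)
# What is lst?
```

After line 1: lst = [16, 29]
After line 2 (append adds [87, 94] as single element): lst = [16, 29, [87, 94]]
After line 3 (extend unpacks [55], adds 55): lst = [16, 29, [87, 94], 55]
After line 4: result = len(lst) = 4

[16, 29, [87, 94], 55]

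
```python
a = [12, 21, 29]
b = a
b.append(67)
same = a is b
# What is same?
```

After line 1: a = [12, 21, 29]
After line 2 (b = a is an alias, same object): a = [12, 21, 29], b = [12, 21, 29]
After line 3 (b.append mutates the shared list): a = [12, 21, 29, 67], b = [12, 21, 29, 67]
After line 4 (same = a is b; same object -> True): same = True

True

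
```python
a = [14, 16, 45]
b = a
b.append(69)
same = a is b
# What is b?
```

After line 1: a = [14, 16, 45]
After line 2 (b = a is an alias, same object): a = [14, 16, 45], b = [14, 16, 45]
After line 3 (b.append mutates the shared list): a = [14, 16, 45, 69], b = [14, 16, 45, 69]
After line 4 (same = a is b; same object -> True): same = True

[14, 16, 45, 69]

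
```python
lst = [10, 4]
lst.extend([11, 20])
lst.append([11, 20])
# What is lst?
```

After line 1: lst = [10, 4]
After line 2 (extend unpacks [11, 20]): lst = [10, 4, 11, 20]
After line 3 (append adds [11, 20] as single element): lst = [10, 4, 11, 20, [11, 20]]

[10, 4, 11, 20, [11, 20]]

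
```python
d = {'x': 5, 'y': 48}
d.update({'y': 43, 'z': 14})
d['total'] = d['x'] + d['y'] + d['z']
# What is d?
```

After line 1: d = {'x': 5, 'y': 48}
After line 2 (y overwritten, z added): d = {'x': 5, 'y': 43, 'z': 14}
After line 3 (total = 5 + 43 + 14 = 62): d = {'x': 5, 'y': 43, 'z': 14, 'total': 62}

{'x': 5, 'y': 43, 'z': 14, 'total': 62}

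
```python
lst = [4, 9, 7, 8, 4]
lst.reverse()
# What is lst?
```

[4, 8, 7, 9, 4]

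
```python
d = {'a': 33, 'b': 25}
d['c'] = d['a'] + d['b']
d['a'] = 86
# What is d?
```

After line 1: d = {'a': 33, 'b': 25}
After line 2 (d['c'] = 33 + 25): d = {'a': 33, 'b': 25, 'c': 58}
After line 3: d = {'a': 86, 'b': 25, 'c': 58}

{'a': 86, 'b': 25, 'c': 58}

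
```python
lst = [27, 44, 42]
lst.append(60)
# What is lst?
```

[27, 44, 42, 60]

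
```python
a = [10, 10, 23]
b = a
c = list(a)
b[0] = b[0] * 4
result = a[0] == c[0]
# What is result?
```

After line 1: a = [10, 10, 23]
After line 2 (b = a, alias): a = [10, 10, 23], b = [10, 10, 23]
After line 3 (c = list(a) is a copy, new object): c = [10, 10, 23]
After line 4 (b[0] = 10 * 4 = 40; mutates shared a/b): a = b = [40, 10, 23], c = [10, 10, 23]
After line 5 (a[0] = 40, c[0] = 10; result = False)

False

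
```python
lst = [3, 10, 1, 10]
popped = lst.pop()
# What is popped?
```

10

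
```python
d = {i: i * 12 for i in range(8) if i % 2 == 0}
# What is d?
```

{0: 0, 2: 24, 4: 48, 6: 72}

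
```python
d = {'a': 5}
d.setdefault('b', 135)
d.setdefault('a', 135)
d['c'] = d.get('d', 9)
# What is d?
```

After line 1: d = {'a': 5}
After line 2 (setdefault adds 'b'=135): d = {'a': 5, 'b': 135}
After line 3 (setdefault 'a' no-op, already exists): d = {'a': 5, 'b': 135}
After line 4 (get('d', 9) returns default since 'd' not in d): d = {'a': 5, 'b': 135, 'c': 9}

{'a': 5, 'b': 135, 'c': 9}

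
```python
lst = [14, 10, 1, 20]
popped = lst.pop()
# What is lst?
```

[14, 10, 1]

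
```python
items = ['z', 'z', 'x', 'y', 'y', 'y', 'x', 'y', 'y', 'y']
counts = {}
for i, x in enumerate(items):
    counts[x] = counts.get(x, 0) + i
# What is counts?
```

Initial: counts = {}, items = ['z', 'z', 'x', 'y', 'y', 'y', 'x', 'y', 'y', 'y']
i=0, x='z': counts = {'z': 0}
i=1, x='z': counts = {'z': 1}
i=2, x='x': counts = {'z': 1, 'x': 2}
i=3, x='y': counts = {'z': 1, 'x': 2, 'y': 3}
i=4, x='y': counts = {'z': 1, 'x': 2, 'y': 7}
i=5, x='y': counts = {'z': 1, 'x': 2, 'y': 12}
i=6, x='x': counts = {'z': 1, 'x': 8, 'y': 12}
i=7, x='y': counts = {'z': 1, 'x': 8, 'y': 19}
i=8, x='y': counts = {'z': 1, 'x': 8, 'y': 27}
i=9, x='y': counts = {'z': 1, 'x': 8, 'y': 36}

{'z': 1, 'x': 8, 'y': 36}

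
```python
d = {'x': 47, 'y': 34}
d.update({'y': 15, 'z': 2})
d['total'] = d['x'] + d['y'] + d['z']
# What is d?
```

After line 1: d = {'x': 47, 'y': 34}
After line 2 (y overwritten, z added): d = {'x': 47, 'y': 15, 'z': 2}
After line 3 (total = 47 + 15 + 2 = 64): d = {'x': 47, 'y': 15, 'z': 2, 'total': 64}

{'x': 47, 'y': 15, 'z': 2, 'total': 64}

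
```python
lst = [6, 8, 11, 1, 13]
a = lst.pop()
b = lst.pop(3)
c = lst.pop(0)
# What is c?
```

After line 1: lst = [6, 8, 11, 1, 13]
After line 2 (pop() -> a = 13): lst = [6, 8, 11, 1]
After line 3 (pop(3) -> b = 1): lst = [6, 8, 11]
After line 4 (pop(0) -> c = 6): lst = [8, 11]

6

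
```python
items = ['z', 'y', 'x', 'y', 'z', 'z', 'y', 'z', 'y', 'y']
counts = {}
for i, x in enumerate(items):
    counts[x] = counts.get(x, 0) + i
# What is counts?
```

Initial: counts = {}, items = ['z', 'y', 'x', 'y', 'z', 'z', 'y', 'z', 'y', 'y']
i=0, x='z': counts = {'z': 0}
i=1, x='y': counts = {'z': 0, 'y': 1}
i=2, x='x': counts = {'z': 0, 'y': 1, 'x': 2}
i=3, x='y': counts = {'z': 0, 'y': 4, 'x': 2}
i=4, x='z': counts = {'z': 4, 'y': 4, 'x': 2}
i=5, x='z': counts = {'z': 9, 'y': 4, 'x': 2}
i=6, x='y': counts = {'z': 9, 'y': 10, 'x': 2}
i=7, x='z': counts = {'z': 16, 'y': 10, 'x': 2}
i=8, x='y': counts = {'z': 16, 'y': 18, 'x': 2}
i=9, x='y': counts = {'z': 16, 'y': 27, 'x': 2}

{'z': 16, 'y': 27, 'x': 2}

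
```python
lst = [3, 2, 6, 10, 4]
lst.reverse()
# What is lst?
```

[4, 10, 6, 2, 3]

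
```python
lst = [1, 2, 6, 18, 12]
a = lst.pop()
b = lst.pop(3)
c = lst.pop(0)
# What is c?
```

After line 1: lst = [1, 2, 6, 18, 12]
After line 2 (pop() -> a = 12): lst = [1, 2, 6, 18]
After line 3 (pop(3) -> b = 18): lst = [1, 2, 6]
After line 4 (pop(0) -> c = 1): lst = [2, 6]

1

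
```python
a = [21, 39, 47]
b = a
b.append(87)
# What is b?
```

After line 1: a = [21, 39, 47]
After line 2 (b = a is an alias, same object): a = [21, 39, 47], b = [21, 39, 47]
After line 3 (b.append mutates the shared list): a = [21, 39, 47, 87], b = [21, 39, 47, 87]

[21, 39, 47, 87]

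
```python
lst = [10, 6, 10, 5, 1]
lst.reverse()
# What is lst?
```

[1, 5, 10, 6, 10]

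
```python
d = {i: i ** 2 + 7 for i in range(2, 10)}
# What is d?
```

{2: 11, 3: 16, 4: 23, 5: 32, 6: 43, 7: 56, 8: 71, 9: 88}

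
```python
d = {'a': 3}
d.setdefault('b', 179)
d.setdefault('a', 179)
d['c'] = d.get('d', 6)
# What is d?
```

After line 1: d = {'a': 3}
After line 2 (setdefault adds 'b'=179): d = {'a': 3, 'b': 179}
After line 3 (setdefault 'a' no-op, already exists): d = {'a': 3, 'b': 179}
After line 4 (get('d', 6) returns default since 'd' not in d): d = {'a': 3, 'b': 179, 'c': 6}

{'a': 3, 'b': 179, 'c': 6}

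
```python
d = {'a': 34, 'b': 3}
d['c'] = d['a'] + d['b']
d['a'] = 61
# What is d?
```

After line 1: d = {'a': 34, 'b': 3}
After line 2 (d['c'] = 34 + 3): d = {'a': 34, 'b': 3, 'c': 37}
After line 3: d = {'a': 61, 'b': 3, 'c': 37}

{'a': 61, 'b': 3, 'c': 37}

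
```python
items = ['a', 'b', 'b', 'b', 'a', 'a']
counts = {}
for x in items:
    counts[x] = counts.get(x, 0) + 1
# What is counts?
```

Initial: counts = {}, items = ['a', 'b', 'b', 'b', 'a', 'a']
See 'a': counts = {'a': 1}
See 'b': counts = {'a': 1, 'b': 1}
See 'b': counts = {'a': 1, 'b': 2}
See 'b': counts = {'a': 1, 'b': 3}
See 'a': counts = {'a': 2, 'b': 3}
See 'a': counts = {'a': 3, 'b': 3}

{'a': 3, 'b': 3}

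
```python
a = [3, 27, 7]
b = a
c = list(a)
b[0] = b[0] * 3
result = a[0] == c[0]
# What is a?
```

After line 1: a = [3, 27, 7]
After line 2 (b = a, alias): a = [3, 27, 7], b = [3, 27, 7]
After line 3 (c = list(a) is a copy, new object): c = [3, 27, 7]
After line 4 (b[0] = 3 * 3 = 9; mutates shared a/b): a = b = [9, 27, 7], c = [3, 27, 7]
After line 5 (a[0] = 9, c[0] = 3; result = False)

[9, 27, 7]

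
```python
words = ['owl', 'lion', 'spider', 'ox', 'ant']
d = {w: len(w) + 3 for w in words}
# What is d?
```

{'owl': 6, 'lion': 7, 'spider': 9, 'ox': 5, 'ant': 6}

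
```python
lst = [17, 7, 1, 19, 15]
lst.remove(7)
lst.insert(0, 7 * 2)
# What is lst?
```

After line 1: lst = [17, 7, 1, 19, 15]
After line 2 (remove first 7): lst = [17, 1, 19, 15]
After line 3 (insert 14 at index 0): lst = [14, 17, 1, 19, 15]

[14, 17, 1, 19, 15]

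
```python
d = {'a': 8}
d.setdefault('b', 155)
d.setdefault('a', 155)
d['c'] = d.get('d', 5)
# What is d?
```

After line 1: d = {'a': 8}
After line 2 (setdefault adds 'b'=155): d = {'a': 8, 'b': 155}
After line 3 (setdefault 'a' no-op, already exists): d = {'a': 8, 'b': 155}
After line 4 (get('d', 5) returns default since 'd' not in d): d = {'a': 8, 'b': 155, 'c': 5}

{'a': 8, 'b': 155, 'c': 5}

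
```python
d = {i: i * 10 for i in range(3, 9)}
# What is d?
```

{3: 30, 4: 40, 5: 50, 6: 60, 7: 70, 8: 80}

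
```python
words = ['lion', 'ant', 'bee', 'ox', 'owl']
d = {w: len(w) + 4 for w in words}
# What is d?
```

{'lion': 8, 'ant': 7, 'bee': 7, 'ox': 6, 'owl': 7}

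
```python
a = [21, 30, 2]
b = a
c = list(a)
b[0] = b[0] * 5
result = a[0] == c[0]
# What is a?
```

After line 1: a = [21, 30, 2]
After line 2 (b = a, alias): a = [21, 30, 2], b = [21, 30, 2]
After line 3 (c = list(a) is a copy, new object): c = [21, 30, 2]
After line 4 (b[0] = 21 * 5 = 105; mutates shared a/b): a = b = [105, 30, 2], c = [21, 30, 2]
After line 5 (a[0] = 105, c[0] = 21; result = False)

[105, 30, 2]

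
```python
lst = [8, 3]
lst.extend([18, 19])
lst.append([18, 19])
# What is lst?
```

After line 1: lst = [8, 3]
After line 2 (extend unpacks [18, 19]): lst = [8, 3, 18, 19]
After line 3 (append adds [18, 19] as single element): lst = [8, 3, 18, 19, [18, 19]]

[8, 3, 18, 19, [18, 19]]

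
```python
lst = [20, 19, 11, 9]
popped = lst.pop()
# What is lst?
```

[20, 19, 11]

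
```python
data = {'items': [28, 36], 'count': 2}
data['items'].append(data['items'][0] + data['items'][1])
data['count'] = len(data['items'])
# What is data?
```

After line 1: data = {'items': [28, 36], 'count': 2}
After line 2 (append 28 + 36 = 64): data = {'items': [28, 36, 64], 'count': 2}
After line 3 (count = len(items) = 3): data = {'items': [28, 36, 64], 'count': 3}

{'items': [28, 36, 64], 'count': 3}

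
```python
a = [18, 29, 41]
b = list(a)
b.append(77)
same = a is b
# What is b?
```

After line 1: a = [18, 29, 41]
After line 2 (b = list(a) is a shallow copy, new object): a = [18, 29, 41], b = [18, 29, 41]
After line 3 (append only mutates b): a = [18, 29, 41], b = [18, 29, 41, 77]
After line 4 (same = a is b; different objects -> False): same = False

[18, 29, 41, 77]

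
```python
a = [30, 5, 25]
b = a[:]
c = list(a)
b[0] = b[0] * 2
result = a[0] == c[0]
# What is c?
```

After line 1: a = [30, 5, 25]
After line 2 (b = a[:], copy): a = [30, 5, 25], b = [30, 5, 25]
After line 3 (c = list(a) is a copy, new object): c = [30, 5, 25]
After line 4 (b[0] = 30 * 2 = 60; only b mutates (copy)): a = [30, 5, 25], b = [60, 5, 25], c = [30, 5, 25]
After line 5 (a[0] = 30, c[0] = 30; result = True)

[30, 5, 25]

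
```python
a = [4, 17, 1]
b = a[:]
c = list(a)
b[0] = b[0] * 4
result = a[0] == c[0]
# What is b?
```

After line 1: a = [4, 17, 1]
After line 2 (b = a[:], copy): a = [4, 17, 1], b = [4, 17, 1]
After line 3 (c = list(a) is a copy, new object): c = [4, 17, 1]
After line 4 (b[0] = 4 * 4 = 16; only b mutates (copy)): a = [4, 17, 1], b = [16, 17, 1], c = [4, 17, 1]
After line 5 (a[0] = 4, c[0] = 4; result = True)

[16, 17, 1]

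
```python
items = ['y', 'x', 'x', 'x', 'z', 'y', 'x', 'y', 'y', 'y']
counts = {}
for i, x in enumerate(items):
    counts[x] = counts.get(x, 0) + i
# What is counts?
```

Initial: counts = {}, items = ['y', 'x', 'x', 'x', 'z', 'y', 'x', 'y', 'y', 'y']
i=0, x='y': counts = {'y': 0}
i=1, x='x': counts = {'y': 0, 'x': 1}
i=2, x='x': counts = {'y': 0, 'x': 3}
i=3, x='x': counts = {'y': 0, 'x': 6}
i=4, x='z': counts = {'y': 0, 'x': 6, 'z': 4}
i=5, x='y': counts = {'y': 5, 'x': 6, 'z': 4}
i=6, x='x': counts = {'y': 5, 'x': 12, 'z': 4}
i=7, x='y': counts = {'y': 12, 'x': 12, 'z': 4}
i=8, x='y': counts = {'y': 20, 'x': 12, 'z': 4}
i=9, x='y': counts = {'y': 29, 'x': 12, 'z': 4}

{'y': 29, 'x': 12, 'z': 4}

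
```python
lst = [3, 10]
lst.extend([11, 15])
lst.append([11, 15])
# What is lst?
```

After line 1: lst = [3, 10]
After line 2 (extend unpacks [11, 15]): lst = [3, 10, 11, 15]
After line 3 (append adds [11, 15] as single element): lst = [3, 10, 11, 15, [11, 15]]

[3, 10, 11, 15, [11, 15]]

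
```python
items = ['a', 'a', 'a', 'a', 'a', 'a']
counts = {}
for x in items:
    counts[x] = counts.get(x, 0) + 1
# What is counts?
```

Initial: counts = {}, items = ['a', 'a', 'a', 'a', 'a', 'a']
See 'a': counts = {'a': 1}
See 'a': counts = {'a': 2}
See 'a': counts = {'a': 3}
See 'a': counts = {'a': 4}
See 'a': counts = {'a': 5}
See 'a': counts = {'a': 6}

{'a': 6}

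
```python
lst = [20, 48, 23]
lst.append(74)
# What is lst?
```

[20, 48, 23, 74]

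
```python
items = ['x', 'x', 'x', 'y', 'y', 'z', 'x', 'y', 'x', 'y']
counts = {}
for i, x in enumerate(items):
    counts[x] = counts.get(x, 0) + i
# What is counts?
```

Initial: counts = {}, items = ['x', 'x', 'x', 'y', 'y', 'z', 'x', 'y', 'x', 'y']
i=0, x='x': counts = {'x': 0}
i=1, x='x': counts = {'x': 1}
i=2, x='x': counts = {'x': 3}
i=3, x='y': counts = {'x': 3, 'y': 3}
i=4, x='y': counts = {'x': 3, 'y': 7}
i=5, x='z': counts = {'x': 3, 'y': 7, 'z': 5}
i=6, x='x': counts = {'x': 9, 'y': 7, 'z': 5}
i=7, x='y': counts = {'x': 9, 'y': 14, 'z': 5}
i=8, x='x': counts = {'x': 17, 'y': 14, 'z': 5}
i=9, x='y': counts = {'x': 17, 'y': 23, 'z': 5}

{'x': 17, 'y': 23, 'z': 5}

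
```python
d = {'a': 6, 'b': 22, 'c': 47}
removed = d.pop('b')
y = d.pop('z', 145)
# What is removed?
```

After line 1: d = {'a': 6, 'b': 22, 'c': 47}
After line 2 (pop 'b' returns 22): d = {'a': 6, 'c': 47}, removed = 22
After line 3 (pop 'z' missing, returns default 145): d = {'a': 6, 'c': 47}, y = 145

22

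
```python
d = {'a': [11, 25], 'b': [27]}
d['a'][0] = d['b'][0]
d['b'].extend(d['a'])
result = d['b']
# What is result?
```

After line 1: d = {'a': [11, 25], 'b': [27]}
After line 2 (a[0] = b[0] = 27): d = {'a': [27, 25], 'b': [27]}
After line 3 (b.extend(a) appends [27, 25]): d = {'a': [27, 25], 'b': [27, 27, 25]}
After line 4: result = d['b'] = [27, 27, 25]

[27, 27, 25]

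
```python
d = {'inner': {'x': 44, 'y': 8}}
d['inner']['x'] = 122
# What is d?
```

After line 1: d = {'inner': {'x': 44, 'y': 8}}
After line 2 (inner x overwritten): d = {'inner': {'x': 122, 'y': 8}}

{'inner': {'x': 122, 'y': 8}}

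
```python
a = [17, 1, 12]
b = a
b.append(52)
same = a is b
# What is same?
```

After line 1: a = [17, 1, 12]
After line 2 (b = a is an alias, same object): a = [17, 1, 12], b = [17, 1, 12]
After line 3 (b.append mutates the shared list): a = [17, 1, 12, 52], b = [17, 1, 12, 52]
After line 4 (same = a is b; same object -> True): same = True

True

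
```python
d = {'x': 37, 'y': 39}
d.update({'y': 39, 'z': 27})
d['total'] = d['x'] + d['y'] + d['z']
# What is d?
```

After line 1: d = {'x': 37, 'y': 39}
After line 2 (y overwritten, z added): d = {'x': 37, 'y': 39, 'z': 27}
After line 3 (total = 37 + 39 + 27 = 103): d = {'x': 37, 'y': 39, 'z': 27, 'total': 103}

{'x': 37, 'y': 39, 'z': 27, 'total': 103}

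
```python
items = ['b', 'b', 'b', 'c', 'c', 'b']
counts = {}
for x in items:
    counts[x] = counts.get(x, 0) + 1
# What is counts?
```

Initial: counts = {}, items = ['b', 'b', 'b', 'c', 'c', 'b']
See 'b': counts = {'b': 1}
See 'b': counts = {'b': 2}
See 'b': counts = {'b': 3}
See 'c': counts = {'b': 3, 'c': 1}
See 'c': counts = {'b': 3, 'c': 2}
See 'b': counts = {'b': 4, 'c': 2}

{'b': 4, 'c': 2}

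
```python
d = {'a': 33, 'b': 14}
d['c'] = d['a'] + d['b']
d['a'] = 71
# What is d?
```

After line 1: d = {'a': 33, 'b': 14}
After line 2 (d['c'] = 33 + 14): d = {'a': 33, 'b': 14, 'c': 47}
After line 3: d = {'a': 71, 'b': 14, 'c': 47}

{'a': 71, 'b': 14, 'c': 47}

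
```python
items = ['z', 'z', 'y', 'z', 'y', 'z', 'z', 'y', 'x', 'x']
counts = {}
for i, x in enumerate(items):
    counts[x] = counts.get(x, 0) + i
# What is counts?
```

Initial: counts = {}, items = ['z', 'z', 'y', 'z', 'y', 'z', 'z', 'y', 'x', 'x']
i=0, x='z': counts = {'z': 0}
i=1, x='z': counts = {'z': 1}
i=2, x='y': counts = {'z': 1, 'y': 2}
i=3, x='z': counts = {'z': 4, 'y': 2}
i=4, x='y': counts = {'z': 4, 'y': 6}
i=5, x='z': counts = {'z': 9, 'y': 6}
i=6, x='z': counts = {'z': 15, 'y': 6}
i=7, x='y': counts = {'z': 15, 'y': 13}
i=8, x='x': counts = {'z': 15, 'y': 13, 'x': 8}
i=9, x='x': counts = {'z': 15, 'y': 13, 'x': 17}

{'z': 15, 'y': 13, 'x': 17}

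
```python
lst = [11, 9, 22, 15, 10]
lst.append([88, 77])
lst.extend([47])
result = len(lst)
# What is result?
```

After line 1: lst = [11, 9, 22, 15, 10]
After line 2 (append adds [88, 77] as single element): lst = [11, 9, 22, 15, 10, [88, 77]]
After line 3 (extend unpacks [47], adds 47): lst = [11, 9, 22, 15, 10, [88, 77], 47]
After line 4: result = len(lst) = 7

7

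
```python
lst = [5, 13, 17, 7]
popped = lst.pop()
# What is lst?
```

[5, 13, 17]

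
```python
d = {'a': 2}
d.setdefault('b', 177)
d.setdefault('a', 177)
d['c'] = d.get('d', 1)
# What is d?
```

After line 1: d = {'a': 2}
After line 2 (setdefault adds 'b'=177): d = {'a': 2, 'b': 177}
After line 3 (setdefault 'a' no-op, already exists): d = {'a': 2, 'b': 177}
After line 4 (get('d', 1) returns default since 'd' not in d): d = {'a': 2, 'b': 177, 'c': 1}

{'a': 2, 'b': 177, 'c': 1}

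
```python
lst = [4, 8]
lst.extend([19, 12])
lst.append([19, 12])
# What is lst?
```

After line 1: lst = [4, 8]
After line 2 (extend unpacks [19, 12]): lst = [4, 8, 19, 12]
After line 3 (append adds [19, 12] as single element): lst = [4, 8, 19, 12, [19, 12]]

[4, 8, 19, 12, [19, 12]]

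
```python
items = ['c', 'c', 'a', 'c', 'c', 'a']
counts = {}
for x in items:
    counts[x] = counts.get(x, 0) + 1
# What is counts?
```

Initial: counts = {}, items = ['c', 'c', 'a', 'c', 'c', 'a']
See 'c': counts = {'c': 1}
See 'c': counts = {'c': 2}
See 'a': counts = {'c': 2, 'a': 1}
See 'c': counts = {'c': 3, 'a': 1}
See 'c': counts = {'c': 4, 'a': 1}
See 'a': counts = {'c': 4, 'a': 2}

{'c': 4, 'a': 2}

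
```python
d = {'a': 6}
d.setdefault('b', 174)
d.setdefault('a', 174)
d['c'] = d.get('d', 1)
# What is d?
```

After line 1: d = {'a': 6}
After line 2 (setdefault adds 'b'=174): d = {'a': 6, 'b': 174}
After line 3 (setdefault 'a' no-op, already exists): d = {'a': 6, 'b': 174}
After line 4 (get('d', 1) returns default since 'd' not in d): d = {'a': 6, 'b': 174, 'c': 1}

{'a': 6, 'b': 174, 'c': 1}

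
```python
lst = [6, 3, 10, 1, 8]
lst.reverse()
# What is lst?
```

[8, 1, 10, 3, 6]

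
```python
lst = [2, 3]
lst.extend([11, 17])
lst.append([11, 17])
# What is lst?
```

After line 1: lst = [2, 3]
After line 2 (extend unpacks [11, 17]): lst = [2, 3, 11, 17]
After line 3 (append adds [11, 17] as single element): lst = [2, 3, 11, 17, [11, 17]]

[2, 3, 11, 17, [11, 17]]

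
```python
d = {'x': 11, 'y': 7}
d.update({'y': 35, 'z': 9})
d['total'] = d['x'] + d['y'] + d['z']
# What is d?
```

After line 1: d = {'x': 11, 'y': 7}
After line 2 (y overwritten, z added): d = {'x': 11, 'y': 35, 'z': 9}
After line 3 (total = 11 + 35 + 9 = 55): d = {'x': 11, 'y': 35, 'z': 9, 'total': 55}

{'x': 11, 'y': 35, 'z': 9, 'total': 55}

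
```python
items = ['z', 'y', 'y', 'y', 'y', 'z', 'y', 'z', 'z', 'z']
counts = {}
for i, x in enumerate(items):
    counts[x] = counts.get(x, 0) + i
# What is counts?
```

Initial: counts = {}, items = ['z', 'y', 'y', 'y', 'y', 'z', 'y', 'z', 'z', 'z']
i=0, x='z': counts = {'z': 0}
i=1, x='y': counts = {'z': 0, 'y': 1}
i=2, x='y': counts = {'z': 0, 'y': 3}
i=3, x='y': counts = {'z': 0, 'y': 6}
i=4, x='y': counts = {'z': 0, 'y': 10}
i=5, x='z': counts = {'z': 5, 'y': 10}
i=6, x='y': counts = {'z': 5, 'y': 16}
i=7, x='z': counts = {'z': 12, 'y': 16}
i=8, x='z': counts = {'z': 20, 'y': 16}
i=9, x='z': counts = {'z': 29, 'y': 16}

{'z': 29, 'y': 16}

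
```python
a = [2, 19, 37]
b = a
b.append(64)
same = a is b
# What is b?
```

After line 1: a = [2, 19, 37]
After line 2 (b = a is an alias, same object): a = [2, 19, 37], b = [2, 19, 37]
After line 3 (b.append mutates the shared list): a = [2, 19, 37, 64], b = [2, 19, 37, 64]
After line 4 (same = a is b; same object -> True): same = True

[2, 19, 37, 64]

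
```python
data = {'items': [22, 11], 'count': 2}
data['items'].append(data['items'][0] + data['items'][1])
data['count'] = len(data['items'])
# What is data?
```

After line 1: data = {'items': [22, 11], 'count': 2}
After line 2 (append 22 + 11 = 33): data = {'items': [22, 11, 33], 'count': 2}
After line 3 (count = len(items) = 3): data = {'items': [22, 11, 33], 'count': 3}

{'items': [22, 11, 33], 'count': 3}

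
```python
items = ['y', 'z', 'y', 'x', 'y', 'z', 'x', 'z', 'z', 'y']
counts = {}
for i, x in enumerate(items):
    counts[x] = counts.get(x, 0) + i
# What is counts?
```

Initial: counts = {}, items = ['y', 'z', 'y', 'x', 'y', 'z', 'x', 'z', 'z', 'y']
i=0, x='y': counts = {'y': 0}
i=1, x='z': counts = {'y': 0, 'z': 1}
i=2, x='y': counts = {'y': 2, 'z': 1}
i=3, x='x': counts = {'y': 2, 'z': 1, 'x': 3}
i=4, x='y': counts = {'y': 6, 'z': 1, 'x': 3}
i=5, x='z': counts = {'y': 6, 'z': 6, 'x': 3}
i=6, x='x': counts = {'y': 6, 'z': 6, 'x': 9}
i=7, x='z': counts = {'y': 6, 'z': 13, 'x': 9}
i=8, x='z': counts = {'y': 6, 'z': 21, 'x': 9}
i=9, x='y': counts = {'y': 15, 'z': 21, 'x': 9}

{'y': 15, 'z': 21, 'x': 9}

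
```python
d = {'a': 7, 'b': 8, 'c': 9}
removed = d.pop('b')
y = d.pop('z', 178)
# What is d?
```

After line 1: d = {'a': 7, 'b': 8, 'c': 9}
After line 2 (pop 'b' returns 8): d = {'a': 7, 'c': 9}, removed = 8
After line 3 (pop 'z' missing, returns default 178): d = {'a': 7, 'c': 9}, y = 178

{'a': 7, 'c': 9}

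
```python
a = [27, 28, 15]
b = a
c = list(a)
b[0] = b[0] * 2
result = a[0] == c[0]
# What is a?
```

After line 1: a = [27, 28, 15]
After line 2 (b = a, alias): a = [27, 28, 15], b = [27, 28, 15]
After line 3 (c = list(a) is a copy, new object): c = [27, 28, 15]
After line 4 (b[0] = 27 * 2 = 54; mutates shared a/b): a = b = [54, 28, 15], c = [27, 28, 15]
After line 5 (a[0] = 54, c[0] = 27; result = False)

[54, 28, 15]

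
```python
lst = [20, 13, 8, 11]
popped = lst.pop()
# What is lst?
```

[20, 13, 8]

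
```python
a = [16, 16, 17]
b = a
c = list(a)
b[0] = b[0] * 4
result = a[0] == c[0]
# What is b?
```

After line 1: a = [16, 16, 17]
After line 2 (b = a, alias): a = [16, 16, 17], b = [16, 16, 17]
After line 3 (c = list(a) is a copy, new object): c = [16, 16, 17]
After line 4 (b[0] = 16 * 4 = 64; mutates shared a/b): a = b = [64, 16, 17], c = [16, 16, 17]
After line 5 (a[0] = 64, c[0] = 16; result = False)

[64, 16, 17]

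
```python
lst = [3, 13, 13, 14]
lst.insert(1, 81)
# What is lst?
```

[3, 81, 13, 13, 14]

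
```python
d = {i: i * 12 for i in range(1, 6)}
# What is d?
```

{1: 12, 2: 24, 3: 36, 4: 48, 5: 60}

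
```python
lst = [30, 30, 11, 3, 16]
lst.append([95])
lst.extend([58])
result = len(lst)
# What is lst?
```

After line 1: lst = [30, 30, 11, 3, 16]
After line 2 (append adds [95] as single element): lst = [30, 30, 11, 3, 16, [95]]
After line 3 (extend unpacks [58], adds 58): lst = [30, 30, 11, 3, 16, [95], 58]
After line 4: result = len(lst) = 7

[30, 30, 11, 3, 16, [95], 58]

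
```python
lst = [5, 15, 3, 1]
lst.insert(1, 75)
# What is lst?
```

[5, 75, 15, 3, 1]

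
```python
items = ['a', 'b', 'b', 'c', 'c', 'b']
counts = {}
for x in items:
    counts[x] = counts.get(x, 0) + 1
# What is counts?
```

Initial: counts = {}, items = ['a', 'b', 'b', 'c', 'c', 'b']
See 'a': counts = {'a': 1}
See 'b': counts = {'a': 1, 'b': 1}
See 'b': counts = {'a': 1, 'b': 2}
See 'c': counts = {'a': 1, 'b': 2, 'c': 1}
See 'c': counts = {'a': 1, 'b': 2, 'c': 2}
See 'b': counts = {'a': 1, 'b': 3, 'c': 2}

{'a': 1, 'b': 3, 'c': 2}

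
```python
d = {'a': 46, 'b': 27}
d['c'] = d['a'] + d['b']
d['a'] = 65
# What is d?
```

After line 1: d = {'a': 46, 'b': 27}
After line 2 (d['c'] = 46 + 27): d = {'a': 46, 'b': 27, 'c': 73}
After line 3: d = {'a': 65, 'b': 27, 'c': 73}

{'a': 65, 'b': 27, 'c': 73}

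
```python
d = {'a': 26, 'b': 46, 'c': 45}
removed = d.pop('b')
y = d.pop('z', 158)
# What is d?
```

After line 1: d = {'a': 26, 'b': 46, 'c': 45}
After line 2 (pop 'b' returns 46): d = {'a': 26, 'c': 45}, removed = 46
After line 3 (pop 'z' missing, returns default 158): d = {'a': 26, 'c': 45}, y = 158

{'a': 26, 'c': 45}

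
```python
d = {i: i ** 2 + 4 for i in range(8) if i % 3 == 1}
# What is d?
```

{1: 5, 4: 20, 7: 53}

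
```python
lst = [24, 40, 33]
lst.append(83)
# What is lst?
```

[24, 40, 33, 83]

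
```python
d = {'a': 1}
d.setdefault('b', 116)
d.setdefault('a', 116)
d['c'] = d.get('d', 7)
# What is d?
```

After line 1: d = {'a': 1}
After line 2 (setdefault adds 'b'=116): d = {'a': 1, 'b': 116}
After line 3 (setdefault 'a' no-op, already exists): d = {'a': 1, 'b': 116}
After line 4 (get('d', 7) returns default since 'd' not in d): d = {'a': 1, 'b': 116, 'c': 7}

{'a': 1, 'b': 116, 'c': 7}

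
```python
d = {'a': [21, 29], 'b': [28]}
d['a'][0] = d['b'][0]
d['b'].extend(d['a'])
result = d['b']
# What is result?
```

After line 1: d = {'a': [21, 29], 'b': [28]}
After line 2 (a[0] = b[0] = 28): d = {'a': [28, 29], 'b': [28]}
After line 3 (b.extend(a) appends [28, 29]): d = {'a': [28, 29], 'b': [28, 28, 29]}
After line 4: result = d['b'] = [28, 28, 29]

[28, 28, 29]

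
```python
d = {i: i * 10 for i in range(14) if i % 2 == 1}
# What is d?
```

{1: 10, 3: 30, 5: 50, 7: 70, 9: 90, 11: 110, 13: 130}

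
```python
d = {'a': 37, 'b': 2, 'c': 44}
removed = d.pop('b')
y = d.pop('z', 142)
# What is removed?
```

After line 1: d = {'a': 37, 'b': 2, 'c': 44}
After line 2 (pop 'b' returns 2): d = {'a': 37, 'c': 44}, removed = 2
After line 3 (pop 'z' missing, returns default 142): d = {'a': 37, 'c': 44}, y = 142

2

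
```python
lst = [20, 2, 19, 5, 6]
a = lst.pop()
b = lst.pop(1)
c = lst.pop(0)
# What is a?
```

After line 1: lst = [20, 2, 19, 5, 6]
After line 2 (pop() -> a = 6): lst = [20, 2, 19, 5]
After line 3 (pop(1) -> b = 2): lst = [20, 19, 5]
After line 4 (pop(0) -> c = 20): lst = [19, 5]

6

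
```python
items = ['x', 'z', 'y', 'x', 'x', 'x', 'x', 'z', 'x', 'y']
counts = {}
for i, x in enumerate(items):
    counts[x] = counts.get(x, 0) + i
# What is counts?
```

Initial: counts = {}, items = ['x', 'z', 'y', 'x', 'x', 'x', 'x', 'z', 'x', 'y']
i=0, x='x': counts = {'x': 0}
i=1, x='z': counts = {'x': 0, 'z': 1}
i=2, x='y': counts = {'x': 0, 'z': 1, 'y': 2}
i=3, x='x': counts = {'x': 3, 'z': 1, 'y': 2}
i=4, x='x': counts = {'x': 7, 'z': 1, 'y': 2}
i=5, x='x': counts = {'x': 12, 'z': 1, 'y': 2}
i=6, x='x': counts = {'x': 18, 'z': 1, 'y': 2}
i=7, x='z': counts = {'x': 18, 'z': 8, 'y': 2}
i=8, x='x': counts = {'x': 26, 'z': 8, 'y': 2}
i=9, x='y': counts = {'x': 26, 'z': 8, 'y': 11}

{'x': 26, 'z': 8, 'y': 11}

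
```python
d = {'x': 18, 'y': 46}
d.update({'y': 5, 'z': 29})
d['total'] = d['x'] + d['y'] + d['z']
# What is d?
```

After line 1: d = {'x': 18, 'y': 46}
After line 2 (y overwritten, z added): d = {'x': 18, 'y': 5, 'z': 29}
After line 3 (total = 18 + 5 + 29 = 52): d = {'x': 18, 'y': 5, 'z': 29, 'total': 52}

{'x': 18, 'y': 5, 'z': 29, 'total': 52}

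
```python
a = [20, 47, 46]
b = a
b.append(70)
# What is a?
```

After line 1: a = [20, 47, 46]
After line 2 (b = a is an alias, same object): a = [20, 47, 46], b = [20, 47, 46]
After line 3 (b.append mutates the shared list): a = [20, 47, 46, 70], b = [20, 47, 46, 70]

[20, 47, 46, 70]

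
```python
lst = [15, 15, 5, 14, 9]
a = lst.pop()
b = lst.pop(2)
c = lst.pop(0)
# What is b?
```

After line 1: lst = [15, 15, 5, 14, 9]
After line 2 (pop() -> a = 9): lst = [15, 15, 5, 14]
After line 3 (pop(2) -> b = 5): lst = [15, 15, 14]
After line 4 (pop(0) -> c = 15): lst = [15, 14]

5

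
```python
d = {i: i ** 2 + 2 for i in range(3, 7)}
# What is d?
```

{3: 11, 4: 18, 5: 27, 6: 38}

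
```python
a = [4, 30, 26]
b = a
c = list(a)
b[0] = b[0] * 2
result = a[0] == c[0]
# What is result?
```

After line 1: a = [4, 30, 26]
After line 2 (b = a, alias): a = [4, 30, 26], b = [4, 30, 26]
After line 3 (c = list(a) is a copy, new object): c = [4, 30, 26]
After line 4 (b[0] = 4 * 2 = 8; mutates shared a/b): a = b = [8, 30, 26], c = [4, 30, 26]
After line 5 (a[0] = 8, c[0] = 4; result = False)

False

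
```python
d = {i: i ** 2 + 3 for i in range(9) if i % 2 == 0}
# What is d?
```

{0: 3, 2: 7, 4: 19, 6: 39, 8: 67}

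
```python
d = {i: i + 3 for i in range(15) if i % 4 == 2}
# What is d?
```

{2: 5, 6: 9, 10: 13, 14: 17}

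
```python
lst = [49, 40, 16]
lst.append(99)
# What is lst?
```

[49, 40, 16, 99]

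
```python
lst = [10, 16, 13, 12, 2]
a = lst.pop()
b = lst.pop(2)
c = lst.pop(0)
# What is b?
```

After line 1: lst = [10, 16, 13, 12, 2]
After line 2 (pop() -> a = 2): lst = [10, 16, 13, 12]
After line 3 (pop(2) -> b = 13): lst = [10, 16, 12]
After line 4 (pop(0) -> c = 10): lst = [16, 12]

13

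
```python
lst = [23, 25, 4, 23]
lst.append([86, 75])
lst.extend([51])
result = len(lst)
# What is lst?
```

After line 1: lst = [23, 25, 4, 23]
After line 2 (append adds [86, 75] as single element): lst = [23, 25, 4, 23, [86, 75]]
After line 3 (extend unpacks [51], adds 51): lst = [23, 25, 4, 23, [86, 75], 51]
After line 4: result = len(lst) = 6

[23, 25, 4, 23, [86, 75], 51]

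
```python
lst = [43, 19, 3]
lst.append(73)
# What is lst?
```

[43, 19, 3, 73]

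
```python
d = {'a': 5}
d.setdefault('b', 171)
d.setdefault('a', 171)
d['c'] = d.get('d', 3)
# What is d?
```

After line 1: d = {'a': 5}
After line 2 (setdefault adds 'b'=171): d = {'a': 5, 'b': 171}
After line 3 (setdefault 'a' no-op, already exists): d = {'a': 5, 'b': 171}
After line 4 (get('d', 3) returns default since 'd' not in d): d = {'a': 5, 'b': 171, 'c': 3}

{'a': 5, 'b': 171, 'c': 3}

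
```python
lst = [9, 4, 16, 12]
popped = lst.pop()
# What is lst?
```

[9, 4, 16]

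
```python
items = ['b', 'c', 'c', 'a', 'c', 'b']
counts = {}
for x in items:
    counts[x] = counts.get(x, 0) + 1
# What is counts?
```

Initial: counts = {}, items = ['b', 'c', 'c', 'a', 'c', 'b']
See 'b': counts = {'b': 1}
See 'c': counts = {'b': 1, 'c': 1}
See 'c': counts = {'b': 1, 'c': 2}
See 'a': counts = {'b': 1, 'c': 2, 'a': 1}
See 'c': counts = {'b': 1, 'c': 3, 'a': 1}
See 'b': counts = {'b': 2, 'c': 3, 'a': 1}

{'b': 2, 'c': 3, 'a': 1}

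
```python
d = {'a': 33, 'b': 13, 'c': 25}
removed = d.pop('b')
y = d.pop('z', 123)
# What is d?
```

After line 1: d = {'a': 33, 'b': 13, 'c': 25}
After line 2 (pop 'b' returns 13): d = {'a': 33, 'c': 25}, removed = 13
After line 3 (pop 'z' missing, returns default 123): d = {'a': 33, 'c': 25}, y = 123

{'a': 33, 'c': 25}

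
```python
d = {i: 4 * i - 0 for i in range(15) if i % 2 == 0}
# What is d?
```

{0: 0, 2: 8, 4: 16, 6: 24, 8: 32, 10: 40, 12: 48, 14: 56}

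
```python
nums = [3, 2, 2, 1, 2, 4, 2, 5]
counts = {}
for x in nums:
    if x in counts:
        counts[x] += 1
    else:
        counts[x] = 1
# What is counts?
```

Initial: counts = {}, nums = [3, 2, 2, 1, 2, 4, 2, 5]
See 3: counts = {3: 1}
See 2: counts = {3: 1, 2: 1}
See 2: counts = {3: 1, 2: 2}
See 1: counts = {3: 1, 2: 2, 1: 1}
See 2: counts = {3: 1, 2: 3, 1: 1}
See 4: counts = {3: 1, 2: 3, 1: 1, 4: 1}
See 2: counts = {3: 1, 2: 4, 1: 1, 4: 1}
See 5: counts = {3: 1, 2: 4, 1: 1, 4: 1, 5: 1}

{3: 1, 2: 4, 1: 1, 4: 1, 5: 1}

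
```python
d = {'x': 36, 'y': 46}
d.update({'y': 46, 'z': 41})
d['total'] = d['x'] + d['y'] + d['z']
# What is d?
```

After line 1: d = {'x': 36, 'y': 46}
After line 2 (y overwritten, z added): d = {'x': 36, 'y': 46, 'z': 41}
After line 3 (total = 36 + 46 + 41 = 123): d = {'x': 36, 'y': 46, 'z': 41, 'total': 123}

{'x': 36, 'y': 46, 'z': 41, 'total': 123}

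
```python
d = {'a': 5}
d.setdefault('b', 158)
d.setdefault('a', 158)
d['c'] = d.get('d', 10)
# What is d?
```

After line 1: d = {'a': 5}
After line 2 (setdefault adds 'b'=158): d = {'a': 5, 'b': 158}
After line 3 (setdefault 'a' no-op, already exists): d = {'a': 5, 'b': 158}
After line 4 (get('d', 10) returns default since 'd' not in d): d = {'a': 5, 'b': 158, 'c': 10}

{'a': 5, 'b': 158, 'c': 10}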